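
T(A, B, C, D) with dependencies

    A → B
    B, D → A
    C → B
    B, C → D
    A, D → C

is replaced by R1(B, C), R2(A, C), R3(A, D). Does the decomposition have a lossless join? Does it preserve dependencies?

lossy and not dependency-preserving

Lossless test (chase): Rows 2 and 3 agree on A; apply A→B and equate their B entries. Rows 1 and 2 agree on C; apply C→B and equate their B entries. Rows 1 and 2 agree on B, C; apply B, C→D and equate their D entries. Rows 1 and 2 agree on B, D; apply B, D→A and equate their A entries. No row becomes fully distinguished — the join is lossy.
Dependency preservation: the restricted closure of {A} across the fragments never reaches {B}, so A → B cannot be enforced without a join — not preserved.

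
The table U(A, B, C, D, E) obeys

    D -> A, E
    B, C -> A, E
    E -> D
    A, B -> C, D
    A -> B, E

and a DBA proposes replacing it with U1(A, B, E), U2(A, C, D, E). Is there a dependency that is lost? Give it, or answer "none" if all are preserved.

B, C -> A, E

Check B, C → A, E: no single fragment contains all of {A, B, C, E}, and the restricted closure of {B, C} across the fragments never reaches {A, E}.
D → A, E is preserved.
E → D is preserved.
A, B → C, D is preserved.
A → B, E is preserved.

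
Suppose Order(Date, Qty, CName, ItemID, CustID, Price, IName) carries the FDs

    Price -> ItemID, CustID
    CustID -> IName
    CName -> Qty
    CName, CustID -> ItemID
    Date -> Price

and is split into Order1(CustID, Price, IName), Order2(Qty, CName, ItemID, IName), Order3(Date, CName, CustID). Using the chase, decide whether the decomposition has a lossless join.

Chase test. Columns are Date, Qty, CName, ItemID, CustID, Price, IName; row i has aⱼ where attribute j ∈ Orderi, else bᵢⱼ.
Initial tableau (one row per fragment):
  row 1: b11 b12 b13 b14 a5 a6 a7
  row 2: b21 a2 a3 a4 b25 b26 a7
  row 3: a1 b32 a3 b34 a5 b36 b37
Rows 1 and 3 agree on CustID; apply CustID→IName and equate their IName entries.
Rows 2 and 3 agree on CName; apply CName→Qty and equate their Qty entries.
No row becomes fully distinguished — the join is lossy.

No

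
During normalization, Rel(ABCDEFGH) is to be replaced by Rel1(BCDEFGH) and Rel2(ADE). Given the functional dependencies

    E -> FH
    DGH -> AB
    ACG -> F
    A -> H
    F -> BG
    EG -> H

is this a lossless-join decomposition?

Common attributes: Rel1 ∩ Rel2 = {DE}.
Closure of {DE}: E → FH applies, adding FH; F → BG applies, adding BG; DGH → AB applies, adding A. So (DE)⁺ = {ABDEFGH}.
This closure contains every attribute of Rel2, so Rel1 ∩ Rel2 → Rel2. The join is lossless.

Yes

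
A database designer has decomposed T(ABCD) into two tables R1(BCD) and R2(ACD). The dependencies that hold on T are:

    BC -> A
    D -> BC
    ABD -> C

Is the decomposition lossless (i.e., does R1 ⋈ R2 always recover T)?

Common attributes: R1 ∩ R2 = {CD}.
Closure of {CD}: D → BC applies, adding B; BC → A applies, adding A. So (CD)⁺ = {ABCD}.
This closure contains every attribute of R1, so R1 ∩ R2 → R1. The join is lossless.

Yes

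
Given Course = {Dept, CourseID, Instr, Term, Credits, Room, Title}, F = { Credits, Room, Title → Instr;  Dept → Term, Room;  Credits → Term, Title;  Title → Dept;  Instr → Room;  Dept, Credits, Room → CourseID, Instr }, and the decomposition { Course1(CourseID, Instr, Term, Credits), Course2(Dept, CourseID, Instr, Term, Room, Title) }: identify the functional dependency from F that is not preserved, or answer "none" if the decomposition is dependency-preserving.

Credits → Term, Title

Check Credits → Term, Title: no single fragment contains all of {Term, Credits, Title}, and the restricted closure of {Credits} across the fragments never reaches {Term, Title}.
Credits, Room, Title → Instr is preserved.
Dept → Term, Room is preserved.
Title → Dept is preserved.
Instr → Room is preserved.
Dept, Credits, Room → CourseID, Instr is preserved.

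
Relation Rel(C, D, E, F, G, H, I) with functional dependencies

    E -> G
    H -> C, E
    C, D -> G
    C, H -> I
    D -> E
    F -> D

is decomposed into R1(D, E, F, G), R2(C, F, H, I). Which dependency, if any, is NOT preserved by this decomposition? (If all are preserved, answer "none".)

H -> C, E

Check H → C, E: no single fragment contains all of {C, E, H}, and the restricted closure of {H} across the fragments never reaches {C, E}.
E → G is preserved.
C, D → G is preserved.
C, H → I is preserved.
D → E is preserved.
F → D is preserved.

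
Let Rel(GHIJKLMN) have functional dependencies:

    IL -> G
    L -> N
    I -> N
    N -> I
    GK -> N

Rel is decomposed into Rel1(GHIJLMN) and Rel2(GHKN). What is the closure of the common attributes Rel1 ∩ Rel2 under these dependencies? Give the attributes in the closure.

GHIN

Rel1 ∩ Rel2 = {GHN}.
N → I applies, adding I
Closure: {GHIN}.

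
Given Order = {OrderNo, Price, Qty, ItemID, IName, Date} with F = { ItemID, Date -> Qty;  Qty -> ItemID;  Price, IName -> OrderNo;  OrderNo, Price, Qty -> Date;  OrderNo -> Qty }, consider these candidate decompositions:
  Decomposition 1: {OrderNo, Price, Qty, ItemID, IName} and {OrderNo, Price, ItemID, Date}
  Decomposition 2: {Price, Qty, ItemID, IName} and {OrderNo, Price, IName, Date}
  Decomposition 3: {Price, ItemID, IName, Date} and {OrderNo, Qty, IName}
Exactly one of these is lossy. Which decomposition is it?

Decomposition 3

Decomposition 1: common = {OrderNo, Price, ItemID}, closure = {OrderNo, Price, Qty, ItemID, Date} → lossless.
Decomposition 2: common = {Price, IName}, closure = {OrderNo, Price, Qty, ItemID, IName, Date} → lossless.
Decomposition 3: common = {IName}, closure = {IName} → lossy.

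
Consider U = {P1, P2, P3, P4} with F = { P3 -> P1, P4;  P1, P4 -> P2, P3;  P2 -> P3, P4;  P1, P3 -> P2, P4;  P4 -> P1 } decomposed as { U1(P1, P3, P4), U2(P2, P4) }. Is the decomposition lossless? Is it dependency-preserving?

Lossless test: (P4)⁺ = {P1, P2, P3, P4}, which contains all of one fragment — lossless.
Dependency preservation: P1, P4 → P2, P3; P2 → P3, P4; P1, P3 → P2, P4 are not contained in any single fragment, but the restricted closure of each left-hand side across the fragments still reaches the right-hand side; the remaining FDs each lie inside some fragment. All dependencies are preserved.

lossless and dependency-preserving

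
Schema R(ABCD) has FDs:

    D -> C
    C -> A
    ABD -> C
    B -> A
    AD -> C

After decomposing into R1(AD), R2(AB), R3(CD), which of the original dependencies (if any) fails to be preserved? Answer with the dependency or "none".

Check C → A: no single fragment contains all of {AC}, and the restricted closure of {C} across the fragments never reaches {A}.
D → C is preserved.
ABD → C is preserved.
B → A is preserved.
AD → C is preserved.

C -> A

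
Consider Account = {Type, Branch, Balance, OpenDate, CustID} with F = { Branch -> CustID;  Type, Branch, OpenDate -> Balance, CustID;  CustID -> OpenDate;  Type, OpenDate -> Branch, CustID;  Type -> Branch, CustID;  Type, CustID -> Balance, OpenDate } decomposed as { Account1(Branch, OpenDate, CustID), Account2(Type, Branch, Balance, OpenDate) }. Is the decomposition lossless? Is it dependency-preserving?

Lossless test: (Branch, OpenDate)⁺ = {Branch, OpenDate, CustID}, which contains all of one fragment — lossless.
Dependency preservation: Type, Branch, OpenDate → Balance, CustID; Type, OpenDate → Branch, CustID; Type → Branch, CustID; Type, CustID → Balance, OpenDate are not contained in any single fragment, but the restricted closure of each left-hand side across the fragments still reaches the right-hand side; the remaining FDs each lie inside some fragment. All dependencies are preserved.

lossless and dependency-preserving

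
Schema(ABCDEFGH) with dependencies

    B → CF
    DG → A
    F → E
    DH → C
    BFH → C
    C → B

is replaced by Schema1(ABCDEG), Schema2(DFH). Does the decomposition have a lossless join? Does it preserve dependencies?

lossy and not dependency-preserving

Lossless test: (D)⁺ = {D}, which is a superkey of neither fragment — lossy.
Dependency preservation: the restricted closure of {B} across the fragments never reaches {CF}, so B → CF cannot be enforced without a join — not preserved.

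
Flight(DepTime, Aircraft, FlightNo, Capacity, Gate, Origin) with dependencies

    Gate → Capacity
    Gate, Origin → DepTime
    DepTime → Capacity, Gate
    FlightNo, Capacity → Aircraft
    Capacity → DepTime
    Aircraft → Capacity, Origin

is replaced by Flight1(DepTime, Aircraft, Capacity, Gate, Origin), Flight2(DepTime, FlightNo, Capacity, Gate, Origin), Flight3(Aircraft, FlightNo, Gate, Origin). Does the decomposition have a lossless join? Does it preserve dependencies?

Lossless test (chase): Rows 1 and 3 agree on Gate; apply Gate→Capacity and equate their Capacity entries. Rows 1 and 3 agree on Gate, Origin; apply Gate, Origin→DepTime and equate their DepTime entries. Rows 2 and 3 agree on FlightNo, Capacity; apply FlightNo, Capacity→Aircraft and equate their Aircraft entries. Row 2 is now all distinguished symbols — the join is lossless.
Dependency preservation: FlightNo, Capacity → Aircraft is not contained in any single fragment, but the restricted closure of its left-hand side across the fragments still reaches the right-hand side; the remaining FDs each lie inside some fragment. All dependencies are preserved.

lossless and dependency-preserving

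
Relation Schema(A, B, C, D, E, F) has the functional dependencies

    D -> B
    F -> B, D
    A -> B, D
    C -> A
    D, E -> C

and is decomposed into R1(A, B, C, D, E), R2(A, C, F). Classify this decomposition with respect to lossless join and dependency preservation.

lossy and not dependency-preserving

Lossless test: (A, C)⁺ = {A, B, C, D}, which is a superkey of neither fragment — lossy.
Dependency preservation: the restricted closure of {F} across the fragments never reaches {B, D}, so F → B, D cannot be enforced without a join — not preserved.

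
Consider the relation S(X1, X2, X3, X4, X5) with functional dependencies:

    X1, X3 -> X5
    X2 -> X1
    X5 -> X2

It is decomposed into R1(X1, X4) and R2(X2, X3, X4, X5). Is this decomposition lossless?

Common attributes: R1 ∩ R2 = {X4}.
No dependency enlarges {X4}, so (X4)⁺ = {X4}.
The closure contains neither all of R1 = {X1, X4} nor all of R2 = {X2, X3, X4, X5}, so the common attributes are not a superkey of either fragment. The join is lossy.

No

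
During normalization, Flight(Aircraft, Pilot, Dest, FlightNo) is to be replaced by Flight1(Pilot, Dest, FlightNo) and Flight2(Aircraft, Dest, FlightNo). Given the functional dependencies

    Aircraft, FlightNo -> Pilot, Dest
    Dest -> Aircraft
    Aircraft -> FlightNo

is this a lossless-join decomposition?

Common attributes: Flight1 ∩ Flight2 = {Dest, FlightNo}.
Closure of {Dest, FlightNo}: Dest → Aircraft applies, adding Aircraft; Aircraft, FlightNo → Pilot, Dest applies, adding Pilot. So (Dest, FlightNo)⁺ = {Aircraft, Pilot, Dest, FlightNo}.
This closure contains every attribute of Flight1, so Flight1 ∩ Flight2 → Flight1. The join is lossless.

Yes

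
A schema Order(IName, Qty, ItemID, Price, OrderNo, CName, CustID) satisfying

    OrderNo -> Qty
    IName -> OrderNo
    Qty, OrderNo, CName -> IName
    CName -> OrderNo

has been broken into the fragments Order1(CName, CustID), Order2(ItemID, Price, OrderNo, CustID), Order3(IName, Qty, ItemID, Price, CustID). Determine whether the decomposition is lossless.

Chase test. Columns are IName, Qty, ItemID, Price, OrderNo, CName, CustID; row i has aⱼ where attribute j ∈ Orderi, else bᵢⱼ.
Initial tableau (one row per fragment):
  row 1: b11 b12 b13 b14 b15 a6 a7
  row 2: b21 b22 a3 a4 a5 b26 a7
  row 3: a1 a2 a3 a4 b35 b36 a7
No row becomes fully distinguished — the join is lossy.

No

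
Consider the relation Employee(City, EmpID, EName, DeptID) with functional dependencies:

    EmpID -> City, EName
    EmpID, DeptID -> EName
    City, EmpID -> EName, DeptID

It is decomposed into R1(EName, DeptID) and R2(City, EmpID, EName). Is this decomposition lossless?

No

Common attributes: R1 ∩ R2 = {EName}.
No dependency enlarges {EName}, so (EName)⁺ = {EName}.
The closure contains neither all of R1 = {EName, DeptID} nor all of R2 = {City, EmpID, EName}, so the common attributes are not a superkey of either fragment. The join is lossy.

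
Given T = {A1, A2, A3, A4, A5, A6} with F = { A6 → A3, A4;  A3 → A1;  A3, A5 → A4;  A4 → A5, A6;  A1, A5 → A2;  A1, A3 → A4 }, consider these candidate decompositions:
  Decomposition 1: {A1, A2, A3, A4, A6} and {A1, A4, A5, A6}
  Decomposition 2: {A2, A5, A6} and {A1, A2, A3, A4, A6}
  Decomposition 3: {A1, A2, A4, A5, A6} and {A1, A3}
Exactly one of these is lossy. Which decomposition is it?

Decomposition 3

Decomposition 1: common = {A1, A4, A6}, closure = {A1, A2, A3, A4, A5, A6} → lossless.
Decomposition 2: common = {A2, A6}, closure = {A1, A2, A3, A4, A5, A6} → lossless.
Decomposition 3: common = {A1}, closure = {A1} → lossy.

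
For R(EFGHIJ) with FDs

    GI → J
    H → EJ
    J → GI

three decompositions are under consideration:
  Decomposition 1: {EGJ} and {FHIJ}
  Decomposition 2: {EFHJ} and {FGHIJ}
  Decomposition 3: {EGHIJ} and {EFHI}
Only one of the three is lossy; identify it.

Decomposition 1: common = {J}, closure = {GIJ} → lossy.
Decomposition 2: common = {FHJ}, closure = {EFGHIJ} → lossless.
Decomposition 3: common = {EHI}, closure = {EGHIJ} → lossless.

Decomposition 1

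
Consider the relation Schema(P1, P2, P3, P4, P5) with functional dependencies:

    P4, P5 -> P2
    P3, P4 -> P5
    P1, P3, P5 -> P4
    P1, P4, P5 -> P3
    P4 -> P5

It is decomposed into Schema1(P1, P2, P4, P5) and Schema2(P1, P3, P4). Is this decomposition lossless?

Yes

Common attributes: Schema1 ∩ Schema2 = {P1, P4}.
Closure of {P1, P4}: P4 → P5 applies, adding P5; P4, P5 → P2 applies, adding P2; P1, P4, P5 → P3 applies, adding P3. So (P1, P4)⁺ = {P1, P2, P3, P4, P5}.
This closure contains every attribute of Schema1, so Schema1 ∩ Schema2 → Schema1. The join is lossless.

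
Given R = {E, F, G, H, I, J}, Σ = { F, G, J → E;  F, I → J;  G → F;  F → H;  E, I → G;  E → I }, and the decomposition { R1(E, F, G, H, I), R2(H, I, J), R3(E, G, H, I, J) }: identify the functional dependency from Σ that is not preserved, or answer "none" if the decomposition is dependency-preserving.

F, I → J

Check F, I → J: no single fragment contains all of {F, I, J}, and the restricted closure of {F, I} across the fragments never reaches {J}.
F, G, J → E is preserved.
G → F is preserved.
F → H is preserved.
E, I → G is preserved.
E → I is preserved.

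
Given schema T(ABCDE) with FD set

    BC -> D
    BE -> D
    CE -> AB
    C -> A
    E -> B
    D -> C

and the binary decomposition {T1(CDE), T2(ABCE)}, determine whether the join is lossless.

Common attributes: T1 ∩ T2 = {CE}.
Closure of {CE}: CE → AB applies, adding AB; BC → D applies, adding D. So (CE)⁺ = {ABCDE}.
This closure contains every attribute of T1, so T1 ∩ T2 → T1. The join is lossless.

Yes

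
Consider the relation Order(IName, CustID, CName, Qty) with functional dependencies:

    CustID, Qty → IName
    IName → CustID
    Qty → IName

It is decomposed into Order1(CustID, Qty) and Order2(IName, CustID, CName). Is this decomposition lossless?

No

Common attributes: Order1 ∩ Order2 = {CustID}.
No dependency enlarges {CustID}, so (CustID)⁺ = {CustID}.
The closure contains neither all of Order1 = {CustID, Qty} nor all of Order2 = {IName, CustID, CName}, so the common attributes are not a superkey of either fragment. The join is lossy.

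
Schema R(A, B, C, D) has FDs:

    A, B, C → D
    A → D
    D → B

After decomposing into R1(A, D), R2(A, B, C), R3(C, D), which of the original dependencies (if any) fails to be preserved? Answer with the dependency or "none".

D → B

Check D → B: no single fragment contains all of {B, D}, and the restricted closure of {D} across the fragments never reaches {B}.
A, B, C → D is preserved.
A → D is preserved.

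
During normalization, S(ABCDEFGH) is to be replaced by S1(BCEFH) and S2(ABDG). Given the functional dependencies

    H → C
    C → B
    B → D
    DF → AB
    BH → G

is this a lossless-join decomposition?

Common attributes: S1 ∩ S2 = {B}.
Closure of {B}: B → D applies, adding D. So (B)⁺ = {BD}.
The closure contains neither all of S1 = {BCEFH} nor all of S2 = {ABDG}, so the common attributes are not a superkey of either fragment. The join is lossy.

No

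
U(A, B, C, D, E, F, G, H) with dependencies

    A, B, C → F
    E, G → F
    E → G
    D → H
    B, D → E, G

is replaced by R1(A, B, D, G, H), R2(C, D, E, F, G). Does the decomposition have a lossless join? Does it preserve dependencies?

lossy and not dependency-preserving

Lossless test: (D, G)⁺ = {D, G, H}, which is a superkey of neither fragment — lossy.
Dependency preservation: the restricted closure of {A, B, C} across the fragments never reaches {F}, so A, B, C → F cannot be enforced without a join — not preserved.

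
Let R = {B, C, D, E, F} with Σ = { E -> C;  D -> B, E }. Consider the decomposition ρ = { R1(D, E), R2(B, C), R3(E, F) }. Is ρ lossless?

Chase test. Columns are B, C, D, E, F; row i has aⱼ where attribute j ∈ Ri, else bᵢⱼ.
Initial tableau (one row per fragment):
  row 1: b11 b12 a3 a4 b15
  row 2: a1 a2 b23 b24 b25
  row 3: b31 b32 b33 a4 a5
Rows 1 and 3 agree on E; apply E→C and equate their C entries.
No row becomes fully distinguished — the join is lossy.

No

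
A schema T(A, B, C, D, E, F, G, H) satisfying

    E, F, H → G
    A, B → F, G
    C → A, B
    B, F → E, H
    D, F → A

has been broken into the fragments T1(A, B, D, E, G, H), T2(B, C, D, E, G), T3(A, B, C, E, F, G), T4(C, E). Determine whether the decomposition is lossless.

Yes

Chase test. Columns are A, B, C, D, E, F, G, H; row i has aⱼ where attribute j ∈ Ti, else bᵢⱼ.
Initial tableau (one row per fragment):
  row 1: a1 a2 b13 a4 a5 b16 a7 a8
  row 2: b21 a2 a3 a4 a5 b26 a7 b28
  row 3: a1 a2 a3 b34 a5 a6 a7 b38
  row 4: b41 b42 a3 b44 a5 b46 b47 b48
Rows 1 and 3 agree on A, B; apply A, B→F, G and equate their F, G entries.
Rows 2 and 3 agree on C; apply C→A, B and equate their A, B entries.
Rows 2 and 4 agree on C; apply C→A, B and equate their A, B entries.
Rows 1 and 3 agree on B, F; apply B, F→E, H and equate their E, H entries.
Rows 1 and 2 agree on A, B; apply A, B→F, G and equate their F, G entries.
Rows 1 and 4 agree on A, B; apply A, B→F, G and equate their F, G entries.
Rows 1 and 2 agree on B, F; apply B, F→E, H and equate their E, H entries.
Rows 1 and 4 agree on B, F; apply B, F→E, H and equate their E, H entries.
Row 2 is now all distinguished symbols — the join is lossless.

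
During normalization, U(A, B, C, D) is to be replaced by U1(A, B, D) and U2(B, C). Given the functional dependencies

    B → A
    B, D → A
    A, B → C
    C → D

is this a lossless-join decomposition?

Common attributes: U1 ∩ U2 = {B}.
Closure of {B}: B → A applies, adding A; A, B → C applies, adding C; C → D applies, adding D. So (B)⁺ = {A, B, C, D}.
This closure contains every attribute of U1, so U1 ∩ U2 → U1. The join is lossless.

Yes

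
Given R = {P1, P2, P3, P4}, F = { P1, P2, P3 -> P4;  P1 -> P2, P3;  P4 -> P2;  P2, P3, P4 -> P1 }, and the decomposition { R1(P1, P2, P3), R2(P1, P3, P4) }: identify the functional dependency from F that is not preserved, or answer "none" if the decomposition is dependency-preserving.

P4 -> P2

Check P4 → P2: no single fragment contains all of {P2, P4}, and the restricted closure of {P4} across the fragments never reaches {P2}.
P1, P2, P3 → P4 is preserved.
P1 → P2, P3 is preserved.
P2, P3, P4 → P1 is preserved.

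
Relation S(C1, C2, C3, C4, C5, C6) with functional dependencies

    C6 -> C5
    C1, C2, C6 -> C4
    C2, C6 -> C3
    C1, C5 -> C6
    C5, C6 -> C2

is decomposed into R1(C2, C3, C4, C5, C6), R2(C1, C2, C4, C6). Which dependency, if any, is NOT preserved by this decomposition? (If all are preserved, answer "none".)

C1, C5 -> C6

Check C1, C5 → C6: no single fragment contains all of {C1, C5, C6}, and the restricted closure of {C1, C5} across the fragments never reaches {C6}.
C6 → C5 is preserved.
C1, C2, C6 → C4 is preserved.
C2, C6 → C3 is preserved.
C5, C6 → C2 is preserved.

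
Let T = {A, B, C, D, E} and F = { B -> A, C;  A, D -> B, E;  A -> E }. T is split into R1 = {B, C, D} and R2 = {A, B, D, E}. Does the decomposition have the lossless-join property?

Common attributes: R1 ∩ R2 = {B, D}.
Closure of {B, D}: B → A, C applies, adding A, C; A, D → B, E applies, adding E. So (B, D)⁺ = {A, B, C, D, E}.
This closure contains every attribute of R1, so R1 ∩ R2 → R1. The join is lossless.

Yes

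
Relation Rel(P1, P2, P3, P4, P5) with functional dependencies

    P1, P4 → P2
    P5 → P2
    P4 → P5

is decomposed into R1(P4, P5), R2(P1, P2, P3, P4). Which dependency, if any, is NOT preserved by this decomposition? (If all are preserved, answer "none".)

Check P5 → P2: no single fragment contains all of {P2, P5}, and the restricted closure of {P5} across the fragments never reaches {P2}.
P1, P4 → P2 is preserved.
P4 → P5 is preserved.

P5 → P2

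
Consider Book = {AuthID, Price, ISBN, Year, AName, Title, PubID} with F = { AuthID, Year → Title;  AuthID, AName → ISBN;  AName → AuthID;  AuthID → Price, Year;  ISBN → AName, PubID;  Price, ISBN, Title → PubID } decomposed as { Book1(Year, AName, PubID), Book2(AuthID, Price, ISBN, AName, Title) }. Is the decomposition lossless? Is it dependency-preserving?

lossless but not dependency-preserving

Lossless test: (AName)⁺ = {AuthID, Price, ISBN, Year, AName, Title, PubID}, which contains all of one fragment — lossless.
Dependency preservation: the restricted closure of {AuthID} across the fragments never reaches {Price, Year}, so AuthID → Price, Year cannot be enforced without a join — not preserved.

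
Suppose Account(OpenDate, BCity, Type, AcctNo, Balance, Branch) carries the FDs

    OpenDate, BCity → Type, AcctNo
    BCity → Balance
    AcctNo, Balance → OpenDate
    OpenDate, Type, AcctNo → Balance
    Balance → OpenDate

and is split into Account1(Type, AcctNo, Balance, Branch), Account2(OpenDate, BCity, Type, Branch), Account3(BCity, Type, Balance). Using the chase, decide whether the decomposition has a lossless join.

No

Chase test. Columns are OpenDate, BCity, Type, AcctNo, Balance, Branch; row i has aⱼ where attribute j ∈ Accounti, else bᵢⱼ.
Initial tableau (one row per fragment):
  row 1: b11 b12 a3 a4 a5 a6
  row 2: a1 a2 a3 b24 b25 a6
  row 3: b31 a2 a3 b34 a5 b36
Rows 2 and 3 agree on BCity; apply BCity→Balance and equate their Balance entries.
Rows 1 and 2 agree on Balance; apply Balance→OpenDate and equate their OpenDate entries.
Rows 1 and 3 agree on Balance; apply Balance→OpenDate and equate their OpenDate entries.
Rows 2 and 3 agree on OpenDate, BCity; apply OpenDate, BCity→Type, AcctNo and equate their Type, AcctNo entries.
No row becomes fully distinguished — the join is lossy.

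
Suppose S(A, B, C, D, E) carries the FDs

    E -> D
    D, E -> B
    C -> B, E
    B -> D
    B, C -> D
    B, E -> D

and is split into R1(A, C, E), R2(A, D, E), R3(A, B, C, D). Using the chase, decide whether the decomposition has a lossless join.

Chase test. Columns are A, B, C, D, E; row i has aⱼ where attribute j ∈ Ri, else bᵢⱼ.
Initial tableau (one row per fragment):
  row 1: a1 b12 a3 b14 a5
  row 2: a1 b22 b23 a4 a5
  row 3: a1 a2 a3 a4 b35
Rows 1 and 2 agree on E; apply E→D and equate their D entries.
Rows 1 and 2 agree on D, E; apply D, E→B and equate their B entries.
Rows 1 and 3 agree on C; apply C→B, E and equate their B, E entries.
Row 1 is now all distinguished symbols — the join is lossless.

Yes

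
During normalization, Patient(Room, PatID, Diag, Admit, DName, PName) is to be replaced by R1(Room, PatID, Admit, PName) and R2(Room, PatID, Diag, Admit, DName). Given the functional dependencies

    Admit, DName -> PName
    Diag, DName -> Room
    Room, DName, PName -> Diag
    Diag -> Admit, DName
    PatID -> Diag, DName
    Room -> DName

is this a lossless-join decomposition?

Yes

Common attributes: R1 ∩ R2 = {Room, PatID, Admit}.
Closure of {Room, PatID, Admit}: PatID → Diag, DName applies, adding Diag, DName; Admit, DName → PName applies, adding PName. So (Room, PatID, Admit)⁺ = {Room, PatID, Diag, Admit, DName, PName}.
This closure contains every attribute of R1, so R1 ∩ R2 → R1. The join is lossless.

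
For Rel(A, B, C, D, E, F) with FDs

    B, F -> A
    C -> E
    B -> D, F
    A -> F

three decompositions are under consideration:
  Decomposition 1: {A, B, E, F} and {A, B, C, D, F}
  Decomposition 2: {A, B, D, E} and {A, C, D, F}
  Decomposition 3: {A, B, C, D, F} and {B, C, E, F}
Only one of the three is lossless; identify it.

Decomposition 3

Decomposition 1: common = {A, B, F}, closure = {A, B, D, F} → lossy.
Decomposition 2: common = {A, D}, closure = {A, D, F} → lossy.
Decomposition 3: common = {B, C, F}, closure = {A, B, C, D, E, F} → lossless.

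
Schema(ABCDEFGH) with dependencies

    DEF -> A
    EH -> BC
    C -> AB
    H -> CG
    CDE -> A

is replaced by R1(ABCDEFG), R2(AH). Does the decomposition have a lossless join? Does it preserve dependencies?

Lossless test: (A)⁺ = {A}, which is a superkey of neither fragment — lossy.
Dependency preservation: the restricted closure of {EH} across the fragments never reaches {BC}, so EH → BC cannot be enforced without a join — not preserved.

lossy and not dependency-preserving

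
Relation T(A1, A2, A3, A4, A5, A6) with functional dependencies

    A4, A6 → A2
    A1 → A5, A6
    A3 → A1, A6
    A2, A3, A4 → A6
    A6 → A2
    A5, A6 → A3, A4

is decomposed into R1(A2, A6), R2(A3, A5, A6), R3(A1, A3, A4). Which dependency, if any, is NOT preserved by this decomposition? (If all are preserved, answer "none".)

none

A4, A6 → A2: restricted closure across fragments reaches A2.
A1 → A5, A6: restricted closure across fragments reaches A5, A6.
A3 → A1, A6: restricted closure across fragments reaches A1, A6.
A2, A3, A4 → A6: restricted closure across fragments reaches A6.
A6 → A2 lies within R1.
A5, A6 → A3, A4: restricted closure across fragments reaches A3, A4.
Every dependency is enforceable on the fragments, so the decomposition is dependency-preserving.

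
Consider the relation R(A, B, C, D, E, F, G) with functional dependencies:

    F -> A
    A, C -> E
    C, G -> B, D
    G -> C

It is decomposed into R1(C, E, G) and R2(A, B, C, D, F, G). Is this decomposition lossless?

Common attributes: R1 ∩ R2 = {C, G}.
Closure of {C, G}: C, G → B, D applies, adding B, D. So (C, G)⁺ = {B, C, D, G}.
The closure contains neither all of R1 = {C, E, G} nor all of R2 = {A, B, C, D, F, G}, so the common attributes are not a superkey of either fragment. The join is lossy.

No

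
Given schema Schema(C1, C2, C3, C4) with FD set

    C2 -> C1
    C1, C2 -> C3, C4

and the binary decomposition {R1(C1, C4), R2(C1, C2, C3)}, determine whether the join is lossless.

No

Common attributes: R1 ∩ R2 = {C1}.
No dependency enlarges {C1}, so (C1)⁺ = {C1}.
The closure contains neither all of R1 = {C1, C4} nor all of R2 = {C1, C2, C3}, so the common attributes are not a superkey of either fragment. The join is lossy.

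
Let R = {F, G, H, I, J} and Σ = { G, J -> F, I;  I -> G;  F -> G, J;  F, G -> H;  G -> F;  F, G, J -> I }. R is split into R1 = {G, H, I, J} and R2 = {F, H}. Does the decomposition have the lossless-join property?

Common attributes: R1 ∩ R2 = {H}.
No dependency enlarges {H}, so (H)⁺ = {H}.
The closure contains neither all of R1 = {G, H, I, J} nor all of R2 = {F, H}, so the common attributes are not a superkey of either fragment. The join is lossy.

No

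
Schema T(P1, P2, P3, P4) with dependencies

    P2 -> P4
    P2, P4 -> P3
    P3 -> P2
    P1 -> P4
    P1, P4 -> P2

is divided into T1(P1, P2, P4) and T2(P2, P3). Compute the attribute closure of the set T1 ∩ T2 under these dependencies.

P2, P3, P4

T1 ∩ T2 = {P2}.
P2 → P4 applies, adding P4
P2, P4 → P3 applies, adding P3
Closure: {P2, P3, P4}.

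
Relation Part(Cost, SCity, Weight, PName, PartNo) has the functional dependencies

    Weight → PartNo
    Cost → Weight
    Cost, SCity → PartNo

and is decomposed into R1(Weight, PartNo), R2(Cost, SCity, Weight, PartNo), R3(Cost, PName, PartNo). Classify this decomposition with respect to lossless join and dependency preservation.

Lossless test (chase): Rows 2 and 3 agree on Cost; apply Cost→Weight and equate their Weight entries. No row becomes fully distinguished — the join is lossy.
Dependency preservation: every FD's attributes lie within a single fragment, so each can be enforced locally — preserved.

lossy but dependency-preserving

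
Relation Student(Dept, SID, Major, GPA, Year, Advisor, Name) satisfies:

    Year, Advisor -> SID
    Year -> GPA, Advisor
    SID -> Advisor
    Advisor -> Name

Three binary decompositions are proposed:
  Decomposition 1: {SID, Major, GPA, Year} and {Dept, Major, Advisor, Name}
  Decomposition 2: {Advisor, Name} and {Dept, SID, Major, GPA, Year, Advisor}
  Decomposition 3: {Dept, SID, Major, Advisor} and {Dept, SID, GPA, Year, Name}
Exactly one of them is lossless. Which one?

Decomposition 2

Decomposition 1: common = {Major}, closure = {Major} → lossy.
Decomposition 2: common = {Advisor}, closure = {Advisor, Name} → lossless.
Decomposition 3: common = {Dept, SID}, closure = {Dept, SID, Advisor, Name} → lossy.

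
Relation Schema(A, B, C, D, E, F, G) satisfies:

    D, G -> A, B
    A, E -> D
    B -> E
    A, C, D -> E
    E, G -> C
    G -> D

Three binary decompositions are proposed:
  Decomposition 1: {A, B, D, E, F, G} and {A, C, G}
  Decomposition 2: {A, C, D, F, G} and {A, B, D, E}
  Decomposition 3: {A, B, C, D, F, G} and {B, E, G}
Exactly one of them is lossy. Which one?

Decomposition 2

Decomposition 1: common = {A, G}, closure = {A, B, C, D, E, G} → lossless.
Decomposition 2: common = {A, D}, closure = {A, D} → lossy.
Decomposition 3: common = {B, G}, closure = {A, B, C, D, E, G} → lossless.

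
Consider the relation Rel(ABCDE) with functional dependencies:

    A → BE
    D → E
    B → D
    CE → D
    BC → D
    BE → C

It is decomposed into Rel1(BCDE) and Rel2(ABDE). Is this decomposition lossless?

Yes

Common attributes: Rel1 ∩ Rel2 = {BDE}.
Closure of {BDE}: BE → C applies, adding C. So (BDE)⁺ = {BCDE}.
This closure contains every attribute of Rel1, so Rel1 ∩ Rel2 → Rel1. The join is lossless.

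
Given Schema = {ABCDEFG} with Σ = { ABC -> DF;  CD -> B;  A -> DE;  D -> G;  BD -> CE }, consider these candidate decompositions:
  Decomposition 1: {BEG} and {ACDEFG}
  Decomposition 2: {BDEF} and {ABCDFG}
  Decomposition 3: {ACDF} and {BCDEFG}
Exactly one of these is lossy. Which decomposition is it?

Decomposition 1

Decomposition 1: common = {EG}, closure = {EG} → lossy.
Decomposition 2: common = {BDF}, closure = {BCDEFG} → lossless.
Decomposition 3: common = {CDF}, closure = {BCDEFG} → lossless.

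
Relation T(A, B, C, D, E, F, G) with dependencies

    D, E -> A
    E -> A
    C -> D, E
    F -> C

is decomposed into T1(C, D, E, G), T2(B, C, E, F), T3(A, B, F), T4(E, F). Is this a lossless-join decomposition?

Chase test. Columns are A, B, C, D, E, F, G; row i has aⱼ where attribute j ∈ Ti, else bᵢⱼ.
Initial tableau (one row per fragment):
  row 1: b11 b12 a3 a4 a5 b16 a7
  row 2: b21 a2 a3 b24 a5 a6 b27
  row 3: a1 a2 b33 b34 b35 a6 b37
  row 4: b41 b42 b43 b44 a5 a6 b47
Rows 1 and 2 agree on E; apply E→A and equate their A entries.
Rows 1 and 4 agree on E; apply E→A and equate their A entries.
Rows 1 and 2 agree on C; apply C→D, E and equate their D, E entries.
Rows 2 and 3 agree on F; apply F→C and equate their C entries.
Rows 2 and 4 agree on F; apply F→C and equate their C entries.
Rows 1 and 3 agree on C; apply C→D, E and equate their D, E entries.
Rows 1 and 4 agree on C; apply C→D, E and equate their D, E entries.
Rows 1 and 3 agree on D, E; apply D, E→A and equate their A entries.
No row becomes fully distinguished — the join is lossy.

No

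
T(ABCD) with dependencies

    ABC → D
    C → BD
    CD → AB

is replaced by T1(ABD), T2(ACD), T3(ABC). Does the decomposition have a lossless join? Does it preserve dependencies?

lossless and dependency-preserving

Lossless test (chase): Rows 2 and 3 agree on C; apply C→BD and equate their BD entries. Row 2 is now all distinguished symbols — the join is lossless.
Dependency preservation: ABC → D; C → BD; CD → AB are not contained in any single fragment, but the restricted closure of each left-hand side across the fragments still reaches the right-hand side; the remaining FDs each lie inside some fragment. All dependencies are preserved.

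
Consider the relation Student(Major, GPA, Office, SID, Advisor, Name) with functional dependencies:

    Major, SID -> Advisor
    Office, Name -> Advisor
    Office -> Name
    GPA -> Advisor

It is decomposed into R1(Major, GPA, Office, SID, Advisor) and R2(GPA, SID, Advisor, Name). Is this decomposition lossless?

Common attributes: R1 ∩ R2 = {GPA, SID, Advisor}.
No dependency enlarges {GPA, SID, Advisor}, so (GPA, SID, Advisor)⁺ = {GPA, SID, Advisor}.
The closure contains neither all of R1 = {Major, GPA, Office, SID, Advisor} nor all of R2 = {GPA, SID, Advisor, Name}, so the common attributes are not a superkey of either fragment. The join is lossy.

No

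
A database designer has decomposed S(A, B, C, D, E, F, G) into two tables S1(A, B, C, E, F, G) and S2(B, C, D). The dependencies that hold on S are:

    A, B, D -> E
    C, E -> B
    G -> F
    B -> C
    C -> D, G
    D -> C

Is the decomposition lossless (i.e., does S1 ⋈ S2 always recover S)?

Yes

Common attributes: S1 ∩ S2 = {B, C}.
Closure of {B, C}: C → D, G applies, adding D, G; G → F applies, adding F. So (B, C)⁺ = {B, C, D, F, G}.
This closure contains every attribute of S2, so S1 ∩ S2 → S2. The join is lossless.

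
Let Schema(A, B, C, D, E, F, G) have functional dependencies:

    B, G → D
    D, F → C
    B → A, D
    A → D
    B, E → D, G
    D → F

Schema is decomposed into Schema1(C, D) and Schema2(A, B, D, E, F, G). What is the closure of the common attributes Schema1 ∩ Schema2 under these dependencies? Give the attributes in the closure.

C, D, F

Schema1 ∩ Schema2 = {D}.
D → F applies, adding F
D, F → C applies, adding C
Closure: {C, D, F}.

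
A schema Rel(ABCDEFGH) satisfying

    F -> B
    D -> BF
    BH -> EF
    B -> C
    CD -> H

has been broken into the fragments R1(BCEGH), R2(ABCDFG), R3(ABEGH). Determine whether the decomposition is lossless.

No

Chase test. Columns are ABCDEFGH; row i has aⱼ where attribute j ∈ Ri, else bᵢⱼ.
Initial tableau (one row per fragment):
  row 1: b11 a2 a3 b14 a5 b16 a7 a8
  row 2: a1 a2 a3 a4 b25 a6 a7 b28
  row 3: a1 a2 b33 b34 a5 b36 a7 a8
Rows 1 and 3 agree on BH; apply BH→EF and equate their EF entries.
Rows 1 and 3 agree on B; apply B→C and equate their C entries.
No row becomes fully distinguished — the join is lossy.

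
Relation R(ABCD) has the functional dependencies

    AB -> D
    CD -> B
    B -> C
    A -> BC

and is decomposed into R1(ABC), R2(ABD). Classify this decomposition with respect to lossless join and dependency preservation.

lossless but not dependency-preserving

Lossless test: (AB)⁺ = {ABCD}, which contains all of one fragment — lossless.
Dependency preservation: the restricted closure of {CD} across the fragments never reaches {B}, so CD → B cannot be enforced without a join — not preserved.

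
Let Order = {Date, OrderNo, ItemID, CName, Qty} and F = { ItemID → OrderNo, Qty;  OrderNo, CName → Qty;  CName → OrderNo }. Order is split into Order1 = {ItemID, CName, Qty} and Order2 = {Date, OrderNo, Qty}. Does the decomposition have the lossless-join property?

Common attributes: Order1 ∩ Order2 = {Qty}.
No dependency enlarges {Qty}, so (Qty)⁺ = {Qty}.
The closure contains neither all of Order1 = {ItemID, CName, Qty} nor all of Order2 = {Date, OrderNo, Qty}, so the common attributes are not a superkey of either fragment. The join is lossy.

No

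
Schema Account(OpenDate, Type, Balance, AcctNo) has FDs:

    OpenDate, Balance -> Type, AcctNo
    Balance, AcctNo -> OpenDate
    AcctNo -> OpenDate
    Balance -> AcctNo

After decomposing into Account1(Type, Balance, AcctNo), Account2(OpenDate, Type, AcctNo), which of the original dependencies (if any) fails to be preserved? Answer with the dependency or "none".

none

OpenDate, Balance → Type, AcctNo: restricted closure across fragments reaches Type, AcctNo.
Balance, AcctNo → OpenDate: restricted closure across fragments reaches OpenDate.
AcctNo → OpenDate lies within Account2.
Balance → AcctNo lies within Account1.
Every dependency is enforceable on the fragments, so the decomposition is dependency-preserving.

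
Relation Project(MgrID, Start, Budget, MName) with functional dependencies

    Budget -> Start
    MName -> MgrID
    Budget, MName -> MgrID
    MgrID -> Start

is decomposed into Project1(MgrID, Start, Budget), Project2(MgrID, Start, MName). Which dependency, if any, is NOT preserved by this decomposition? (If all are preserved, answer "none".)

none

Budget → Start lies within Project1.
MName → MgrID lies within Project2.
Budget, MName → MgrID: restricted closure across fragments reaches MgrID.
MgrID → Start lies within Project1.
Every dependency is enforceable on the fragments, so the decomposition is dependency-preserving.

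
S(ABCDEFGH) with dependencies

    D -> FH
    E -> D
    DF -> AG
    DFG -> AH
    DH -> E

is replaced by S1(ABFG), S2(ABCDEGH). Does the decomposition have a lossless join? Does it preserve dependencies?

lossy and not dependency-preserving

Lossless test: (ABG)⁺ = {ABG}, which is a superkey of neither fragment — lossy.
Dependency preservation: the restricted closure of {D} across the fragments never reaches {FH}, so D → FH cannot be enforced without a join — not preserved.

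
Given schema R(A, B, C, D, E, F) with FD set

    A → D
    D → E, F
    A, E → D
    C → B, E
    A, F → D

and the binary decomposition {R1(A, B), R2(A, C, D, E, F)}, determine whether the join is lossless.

Common attributes: R1 ∩ R2 = {A}.
Closure of {A}: A → D applies, adding D; D → E, F applies, adding E, F. So (A)⁺ = {A, D, E, F}.
The closure contains neither all of R1 = {A, B} nor all of R2 = {A, C, D, E, F}, so the common attributes are not a superkey of either fragment. The join is lossy.

No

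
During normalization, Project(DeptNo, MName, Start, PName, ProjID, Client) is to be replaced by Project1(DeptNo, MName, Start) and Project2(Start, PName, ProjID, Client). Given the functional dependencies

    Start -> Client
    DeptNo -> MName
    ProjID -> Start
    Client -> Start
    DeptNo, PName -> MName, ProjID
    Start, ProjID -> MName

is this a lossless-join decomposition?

Common attributes: Project1 ∩ Project2 = {Start}.
Closure of {Start}: Start → Client applies, adding Client. So (Start)⁺ = {Start, Client}.
The closure contains neither all of Project1 = {DeptNo, MName, Start} nor all of Project2 = {Start, PName, ProjID, Client}, so the common attributes are not a superkey of either fragment. The join is lossy.

No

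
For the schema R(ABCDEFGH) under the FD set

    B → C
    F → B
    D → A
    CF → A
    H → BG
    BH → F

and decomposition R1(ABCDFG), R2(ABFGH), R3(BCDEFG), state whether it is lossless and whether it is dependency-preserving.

lossy but dependency-preserving

Lossless test (chase): Rows 1 and 2 agree on B; apply B→C and equate their C entries. Rows 1 and 3 agree on D; apply D→A and equate their A entries. No row becomes fully distinguished — the join is lossy.
Dependency preservation: every FD's attributes lie within a single fragment, so each can be enforced locally — preserved.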